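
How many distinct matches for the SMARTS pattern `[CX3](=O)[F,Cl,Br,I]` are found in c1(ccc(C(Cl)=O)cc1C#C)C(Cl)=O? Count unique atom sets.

2

[CX3](=O)[F,Cl,Br,I] is the SMARTS for an acyl halide: a carbonyl carbon bonded to a halogen.
The molecule carries 2 separate instances of an acyl chloride (-C(=O)Cl) meeting every constraint; each maps to a distinct set of atoms, giving 2 matches.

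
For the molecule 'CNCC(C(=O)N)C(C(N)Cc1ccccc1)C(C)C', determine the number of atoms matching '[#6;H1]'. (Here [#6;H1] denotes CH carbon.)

9

The query [#6;H1] means: any carbon bearing exactly one hydrogen.
Check the 20 heavy atoms by environment: 2× C (H2) → no; 4× C (H1) → match; 1× c (aromatic, H0) → no; 5× c (aromatic, H1) → match; 1× C (H0) → no; 1× O (H0) → no; 2× N (H2) → no; 3× C (H3) → no; 1× N (H1) → no.
Summing the matching environments: 4 + 5 = 9 matching atoms.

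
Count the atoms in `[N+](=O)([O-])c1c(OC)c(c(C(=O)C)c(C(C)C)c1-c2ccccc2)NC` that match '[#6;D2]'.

5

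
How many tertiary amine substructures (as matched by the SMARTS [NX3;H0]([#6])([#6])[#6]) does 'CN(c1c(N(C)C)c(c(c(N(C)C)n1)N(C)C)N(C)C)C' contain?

[NX3;H0]([#6])([#6])[#6] is the SMARTS for a tertiary amine: a trivalent nitrogen with no H, bonded to three carbons.
The molecule carries 5 separate instances of a dimethylamino group (-N(CH3)2) meeting every constraint; each maps to a distinct set of atoms, giving 5 matches.

5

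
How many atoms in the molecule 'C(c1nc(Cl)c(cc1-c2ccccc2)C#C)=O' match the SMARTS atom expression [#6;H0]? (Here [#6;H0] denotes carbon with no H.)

6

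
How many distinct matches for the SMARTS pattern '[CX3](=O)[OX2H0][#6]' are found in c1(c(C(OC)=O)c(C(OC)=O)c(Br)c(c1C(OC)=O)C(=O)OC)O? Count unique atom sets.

4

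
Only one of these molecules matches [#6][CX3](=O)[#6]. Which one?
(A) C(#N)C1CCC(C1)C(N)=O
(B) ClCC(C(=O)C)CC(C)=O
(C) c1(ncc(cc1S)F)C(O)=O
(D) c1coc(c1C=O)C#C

[#6][CX3](=O)[#6] describes a carbonyl carbon (no H) flanked by two carbons (a ketone).
(A) has a primary amide (-C(=O)NH2) but one neighbour of the carbonyl carbon is N, not C.
(B) contains an acetyl/ketone group (-C(=O)CH3), which satisfies every atom and bond constraint.
(C) has a carboxylic acid group (-C(=O)OH) but one neighbour of the carbonyl carbon is O, not C.
(D) has an aldehyde (-CHO) but the carbonyl carbon has H1, so it is not flanked by two carbons.
So the answer is (B).

B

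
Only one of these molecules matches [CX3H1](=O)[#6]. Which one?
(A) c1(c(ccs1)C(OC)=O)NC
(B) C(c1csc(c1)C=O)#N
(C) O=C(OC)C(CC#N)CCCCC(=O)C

[CX3H1](=O)[#6] describes an sp2 carbon with one H, double-bonded to O and single-bonded to carbon (an aldehyde).
(A) has a methyl-ester group (-C(=O)OCH3) but the carbonyl carbon has H0, not H1.
(B) contains an aldehyde (-CHO), which satisfies every atom and bond constraint.
(C) has an acetyl/ketone group (-C(=O)CH3) but the carbonyl carbon has H0 (two carbon neighbours), not H1.
So the answer is (B).

B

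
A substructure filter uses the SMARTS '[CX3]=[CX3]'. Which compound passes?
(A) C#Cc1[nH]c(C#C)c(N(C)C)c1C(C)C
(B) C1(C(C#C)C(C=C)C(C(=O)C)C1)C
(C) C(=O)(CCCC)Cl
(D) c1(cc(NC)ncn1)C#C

B

[CX3]=[CX3] describes a non-aromatic C=C double bond between two sp2 carbons (an alkene).
(A) has an ethynyl group (-C#CH) but the C-C bond is a triple bond, not a double bond.
(B) contains a vinyl group (-CH=CH2), which satisfies every atom and bond constraint.
(C) has an ethyl group (-CH2CH3) but its C-C bond is a single bond between CX4 carbons, not CX3=CX3.
(D) has an ethynyl group (-C#CH) but the C-C bond is a triple bond, not a double bond.
So the answer is (B).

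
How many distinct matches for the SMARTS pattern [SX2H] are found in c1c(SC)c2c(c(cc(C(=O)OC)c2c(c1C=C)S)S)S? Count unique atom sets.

[SX2H] is the SMARTS for a thiol: an aliphatic sulfur with two connections, one being H.
The molecule carries 3 separate instances of a thiol (-SH) meeting every constraint; each maps to a distinct set of atoms, giving 3 matches.

3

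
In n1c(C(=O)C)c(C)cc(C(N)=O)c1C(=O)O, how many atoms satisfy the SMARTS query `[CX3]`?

3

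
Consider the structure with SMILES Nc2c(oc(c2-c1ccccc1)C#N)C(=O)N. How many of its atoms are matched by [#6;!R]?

The query [#6;!R] means: carbon not in any ring.
Check the 17 heavy atoms by environment: 1× o (aromatic, in 5-ring) → no; 4× c (aromatic, in 5-ring) → no; 2× C (acyclic) → match; 1× O (acyclic) → no; 3× N (acyclic) → no; 6× c (aromatic, in 6-ring) → no.
That gives 2 matching atoms.

2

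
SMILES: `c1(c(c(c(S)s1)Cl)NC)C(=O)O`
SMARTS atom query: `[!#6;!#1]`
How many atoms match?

6

Check the 12 heavy atoms by environment: 1× s (aromatic) → match; 4× c (aromatic) → no; 2× C → no; 2× O → match; 1× S → match; 1× Cl → match; 1× N → match.
Summing the matching environments: 1 + 2 + 1 + 1 + 1 = 6 matching atoms.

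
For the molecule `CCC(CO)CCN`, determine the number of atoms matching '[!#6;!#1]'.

The query [!#6;!#1] means: not carbon and not hydrogen — any heteroatom.
Check the 8 heavy atoms by environment: 6× C → no; 1× N → match; 1× O → match.
Summing the matching environments: 1 + 1 = 2 matching atoms.

2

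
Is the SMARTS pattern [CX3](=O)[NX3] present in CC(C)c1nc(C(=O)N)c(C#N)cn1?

The pattern [CX3](=O)[NX3] describes a carbonyl carbon bonded to a trivalent nitrogen — an amide.
The molecule carries a primary amide (-C(=O)NH2), whose atoms satisfy every constraint of the query, so the pattern matches.

Yes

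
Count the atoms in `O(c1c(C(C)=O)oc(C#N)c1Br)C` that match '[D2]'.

The query [D2] means: atom with exactly two heavy-atom neighbours.
Check the 13 heavy atoms by environment: 1× o (aromatic, D2) → match; 4× c (aromatic, D3) → no; 1× O (D2) → match; 2× C (D1) → no; 1× Br (D1) → no; 1× C (D2) → match; 1× N (D1) → no; 1× C (D3) → no; 1× O (D1) → no.
Summing the matching environments: 1 + 1 + 1 = 3 matching atoms.

3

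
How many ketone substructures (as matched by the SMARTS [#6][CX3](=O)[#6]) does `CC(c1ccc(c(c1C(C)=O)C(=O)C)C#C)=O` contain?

[#6][CX3](=O)[#6] is the SMARTS for a ketone: a carbonyl carbon (no H) flanked by two carbons.
The molecule carries 3 separate instances of an acetyl/ketone group (-C(=O)CH3) meeting every constraint; each maps to a distinct set of atoms, giving 3 matches.

3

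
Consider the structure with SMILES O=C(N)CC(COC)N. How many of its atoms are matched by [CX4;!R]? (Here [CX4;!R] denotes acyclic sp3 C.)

4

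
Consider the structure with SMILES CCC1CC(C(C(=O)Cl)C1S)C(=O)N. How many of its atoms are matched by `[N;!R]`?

1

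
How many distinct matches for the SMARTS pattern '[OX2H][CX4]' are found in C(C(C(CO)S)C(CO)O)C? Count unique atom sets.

3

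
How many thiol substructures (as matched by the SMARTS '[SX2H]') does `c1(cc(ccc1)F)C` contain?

[SX2H] is the SMARTS for a thiol: an aliphatic sulfur with two connections, one being H.
No fragment in the molecule satisfies every constraint, giving 0 matches.

0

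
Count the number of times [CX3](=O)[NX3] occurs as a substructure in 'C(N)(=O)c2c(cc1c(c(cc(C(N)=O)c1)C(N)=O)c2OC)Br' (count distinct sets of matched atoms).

3

[CX3](=O)[NX3] is the SMARTS for an amide: a carbonyl carbon bonded to a trivalent nitrogen.
The molecule carries 3 separate instances of a primary amide (-C(=O)NH2) meeting every constraint; each maps to a distinct set of atoms, giving 3 matches.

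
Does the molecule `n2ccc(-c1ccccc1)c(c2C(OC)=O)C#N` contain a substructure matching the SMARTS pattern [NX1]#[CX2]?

Yes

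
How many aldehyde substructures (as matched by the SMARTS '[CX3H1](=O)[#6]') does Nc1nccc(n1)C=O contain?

1

[CX3H1](=O)[#6] is the SMARTS for an aldehyde: an sp2 carbon with one H, double-bonded to O and single-bonded to carbon.
Exactly one fragment in the molecule meets all constraints, giving 1 match.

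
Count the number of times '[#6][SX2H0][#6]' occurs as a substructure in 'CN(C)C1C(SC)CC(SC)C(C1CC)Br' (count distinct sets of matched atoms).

[#6][SX2H0][#6] is the SMARTS for a thioether: an aliphatic sulfur bridging two carbons with no H on the sulfur.
The molecule carries 2 separate instances of a methylthio ether (-SCH3) meeting every constraint; each maps to a distinct set of atoms, giving 2 matches.

2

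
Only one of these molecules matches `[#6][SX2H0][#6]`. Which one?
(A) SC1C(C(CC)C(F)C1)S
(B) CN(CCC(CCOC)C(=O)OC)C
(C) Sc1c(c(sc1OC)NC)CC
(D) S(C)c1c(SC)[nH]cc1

D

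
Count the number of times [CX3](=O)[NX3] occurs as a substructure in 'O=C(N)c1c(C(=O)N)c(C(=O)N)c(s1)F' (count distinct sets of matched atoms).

3

[CX3](=O)[NX3] is the SMARTS for an amide: a carbonyl carbon bonded to a trivalent nitrogen.
The molecule carries 3 separate instances of a primary amide (-C(=O)NH2) meeting every constraint; each maps to a distinct set of atoms, giving 3 matches.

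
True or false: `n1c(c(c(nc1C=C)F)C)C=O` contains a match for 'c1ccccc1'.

False

The pattern c1ccccc1 describes six aromatic carbons in a ring — a benzene ring.
The closest candidate here is a methyl group (-CH3), but no six-membered all-carbon aromatic ring is present. No other fragment satisfies the full query, so there is no match.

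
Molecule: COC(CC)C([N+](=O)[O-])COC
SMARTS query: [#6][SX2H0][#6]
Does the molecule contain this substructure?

No

The pattern [#6][SX2H0][#6] describes an aliphatic sulfur bridging two carbons with no H on the sulfur — a thioether.
The closest candidate here is a methoxy ether (-OCH3), but the bridging atom is O, not S. No other fragment satisfies the full query, so there is no match.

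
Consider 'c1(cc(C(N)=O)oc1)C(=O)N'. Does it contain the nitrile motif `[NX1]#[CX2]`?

No

The pattern [NX1]#[CX2] describes a nitrogen triple-bonded to a two-connected carbon — a nitrile.
The closest candidate here is a primary amide (-C(=O)NH2), but the nitrogen is NX3, not NX1. No other fragment satisfies the full query, so there is no match.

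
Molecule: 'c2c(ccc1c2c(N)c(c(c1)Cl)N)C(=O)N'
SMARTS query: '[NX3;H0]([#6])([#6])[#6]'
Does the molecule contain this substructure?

The pattern [NX3;H0]([#6])([#6])[#6] describes a trivalent nitrogen with no H, bonded to three carbons — a tertiary amine.
The closest candidate here is a primary amino group (-NH2), but the nitrogen has H2, not H0 with three carbons. No other fragment satisfies the full query, so there is no match.

No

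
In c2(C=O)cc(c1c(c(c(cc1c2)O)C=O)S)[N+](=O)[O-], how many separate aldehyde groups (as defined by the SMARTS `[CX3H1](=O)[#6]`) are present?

2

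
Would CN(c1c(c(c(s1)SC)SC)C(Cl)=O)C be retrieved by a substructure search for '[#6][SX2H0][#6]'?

Yes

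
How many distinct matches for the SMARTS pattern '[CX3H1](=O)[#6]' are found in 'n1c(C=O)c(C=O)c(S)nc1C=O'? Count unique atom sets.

3

[CX3H1](=O)[#6] is the SMARTS for an aldehyde: an sp2 carbon with one H, double-bonded to O and single-bonded to carbon.
The molecule carries 3 separate instances of an aldehyde (-CHO) meeting every constraint; each maps to a distinct set of atoms, giving 3 matches.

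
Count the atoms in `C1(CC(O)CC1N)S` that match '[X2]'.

The query [X2] means: any atom with exactly two total connections (bonds + H).
Check the 8 heavy atoms by environment: 5× C (X4) → no; 1× S (X2) → match; 1× N (X3) → no; 1× O (X2) → match.
Summing the matching environments: 1 + 1 = 2 matching atoms.

2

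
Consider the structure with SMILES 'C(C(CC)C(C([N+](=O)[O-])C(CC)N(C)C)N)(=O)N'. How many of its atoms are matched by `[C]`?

The query [C] means: uppercase C matches aliphatic (non-aromatic) carbon only.
Check the 18 heavy atoms by environment: 11× C → match; 3× N → no; 1× N (charge +1) → no; 1× O (charge -1) → no; 2× O → no.
That gives 11 matching atoms.

11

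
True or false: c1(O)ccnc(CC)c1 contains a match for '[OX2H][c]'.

True

The pattern [OX2H][c] describes a hydroxyl oxygen attached to an aromatic carbon — a phenol.
The molecule carries a hydroxyl group (-OH), whose atoms satisfy every constraint of the query, so the pattern matches.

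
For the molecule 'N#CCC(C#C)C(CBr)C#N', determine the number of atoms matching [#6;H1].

3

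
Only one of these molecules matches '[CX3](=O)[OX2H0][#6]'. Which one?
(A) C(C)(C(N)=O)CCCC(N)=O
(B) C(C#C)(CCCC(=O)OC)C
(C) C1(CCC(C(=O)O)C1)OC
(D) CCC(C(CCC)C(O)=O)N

B

[CX3](=O)[OX2H0][#6] describes a carbonyl carbon bonded to an oxygen that is itself bonded to carbon (no H on that O) (an ester).
(A) has a primary amide (-C(=O)NH2) but the carbonyl is bonded to N, not to an O-C linkage.
(B) contains a methyl-ester group (-C(=O)OCH3), which satisfies every atom and bond constraint.
(C) has a methoxy ether (-OCH3) but the ether oxygen is not adjacent to a C=O carbon.
(D) has a carboxylic acid group (-C(=O)OH) but the singly-bonded O carries H (OX2H1, not H0).
So the answer is (B).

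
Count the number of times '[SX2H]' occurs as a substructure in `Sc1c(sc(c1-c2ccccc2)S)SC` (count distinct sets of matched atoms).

2

[SX2H] is the SMARTS for a thiol: an aliphatic sulfur with two connections, one being H.
The molecule carries 2 separate instances of a thiol (-SH) meeting every constraint; each maps to a distinct set of atoms, giving 2 matches.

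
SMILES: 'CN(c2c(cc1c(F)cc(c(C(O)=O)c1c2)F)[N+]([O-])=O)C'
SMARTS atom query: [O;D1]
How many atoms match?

The query [O;D1] means: aliphatic oxygen bonded to exactly one heavy atom.
Check the 21 heavy atoms by environment: 7× c (aromatic, D3) → no; 3× c (aromatic, D2) → no; 1× N (charge +1, D3) → no; 1× O (charge -1, D1) → match; 3× O (D1) → match; 1× C (D3) → no; 1× N (D3) → no; 2× C (D1) → no; 2× F (D1) → no.
Summing the matching environments: 1 + 3 = 4 matching atoms.

4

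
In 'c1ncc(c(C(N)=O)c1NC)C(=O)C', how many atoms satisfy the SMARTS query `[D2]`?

4

The query [D2] means: atom with exactly two heavy-atom neighbours.
Check the 14 heavy atoms by environment: 1× n (aromatic, D2) → match; 2× c (aromatic, D2) → match; 3× c (aromatic, D3) → no; 2× C (D3) → no; 2× O (D1) → no; 1× N (D1) → no; 1× N (D2) → match; 2× C (D1) → no.
Summing the matching environments: 1 + 2 + 1 = 4 matching atoms.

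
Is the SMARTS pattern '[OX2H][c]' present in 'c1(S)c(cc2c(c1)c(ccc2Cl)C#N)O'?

The pattern [OX2H][c] describes a hydroxyl oxygen attached to an aromatic carbon — a phenol.
The molecule carries a hydroxyl group (-OH), whose atoms satisfy every constraint of the query, so the pattern matches.

Yes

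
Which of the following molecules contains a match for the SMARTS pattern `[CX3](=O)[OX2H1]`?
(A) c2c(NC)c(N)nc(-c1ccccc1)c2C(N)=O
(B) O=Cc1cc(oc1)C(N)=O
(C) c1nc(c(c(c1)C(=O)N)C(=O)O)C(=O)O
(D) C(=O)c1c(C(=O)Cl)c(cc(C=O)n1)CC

[CX3](=O)[OX2H1] describes an sp2 carbon double-bonded to O and single-bonded to an -OH oxygen (a carboxylic acid).
(A) has a primary amide (-C(=O)NH2) but the carbonyl is bonded to N, not to an -OH oxygen.
(B) has a primary amide (-C(=O)NH2) but the carbonyl is bonded to N, not to an -OH oxygen.
(C) contains a carboxylic acid group (-C(=O)OH), which satisfies every atom and bond constraint.
(D) has an aldehyde (-CHO) but there is no singly-bonded oxygen on the carbonyl carbon.
So the answer is (C).

C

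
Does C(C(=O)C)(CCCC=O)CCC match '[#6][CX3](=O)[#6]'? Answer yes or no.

Yes

The pattern [#6][CX3](=O)[#6] describes a carbonyl carbon (no H) flanked by two carbons — a ketone.
The molecule carries an acetyl/ketone group (-C(=O)CH3), whose atoms satisfy every constraint of the query, so the pattern matches.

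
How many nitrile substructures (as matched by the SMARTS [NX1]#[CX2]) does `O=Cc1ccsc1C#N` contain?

1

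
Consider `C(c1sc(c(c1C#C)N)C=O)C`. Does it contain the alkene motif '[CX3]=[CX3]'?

The pattern [CX3]=[CX3] describes a non-aromatic C=C double bond between two sp2 carbons — an alkene.
The closest candidate here is an ethyl group (-CH2CH3), but its C-C bond is a single bond between CX4 carbons, not CX3=CX3. No other fragment satisfies the full query, so there is no match.

No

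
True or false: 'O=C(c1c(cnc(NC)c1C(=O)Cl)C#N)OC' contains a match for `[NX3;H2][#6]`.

False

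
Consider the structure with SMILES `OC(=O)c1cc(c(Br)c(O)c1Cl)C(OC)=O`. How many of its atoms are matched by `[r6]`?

6

Check the 16 heavy atoms by environment: 6× c (aromatic, in 6-ring) → match; 5× O (acyclic) → no; 3× C (acyclic) → no; 1× Cl (acyclic) → no; 1× Br (acyclic) → no.
That gives 6 matching atoms.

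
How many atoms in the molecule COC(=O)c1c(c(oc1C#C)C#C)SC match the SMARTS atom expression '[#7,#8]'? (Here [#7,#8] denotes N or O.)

3

The query [#7,#8] means: nitrogen or oxygen (comma = OR).
Check the 15 heavy atoms by environment: 1× o (aromatic) → match; 4× c (aromatic) → no; 1× S → no; 7× C → no; 2× O → match.
Summing the matching environments: 1 + 2 = 3 matching atoms.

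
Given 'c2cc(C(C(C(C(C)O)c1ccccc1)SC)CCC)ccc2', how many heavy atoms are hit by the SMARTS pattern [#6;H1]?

14

Check the 23 heavy atoms by environment: 2× C (H2) → no; 4× C (H1) → match; 3× C (H3) → no; 2× c (aromatic, H0) → no; 10× c (aromatic, H1) → match; 1× O (H1) → no; 1× S (H0) → no.
Summing the matching environments: 4 + 10 = 14 matching atoms.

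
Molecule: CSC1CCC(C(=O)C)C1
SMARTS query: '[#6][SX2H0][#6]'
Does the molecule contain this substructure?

The pattern [#6][SX2H0][#6] describes an aliphatic sulfur bridging two carbons with no H on the sulfur — a thioether.
The molecule carries a methylthio ether (-SCH3), whose atoms satisfy every constraint of the query, so the pattern matches.

Yes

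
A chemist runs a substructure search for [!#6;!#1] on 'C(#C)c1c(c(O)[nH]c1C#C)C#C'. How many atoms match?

2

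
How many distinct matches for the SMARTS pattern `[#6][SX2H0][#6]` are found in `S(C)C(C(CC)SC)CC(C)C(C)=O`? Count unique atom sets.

2

[#6][SX2H0][#6] is the SMARTS for a thioether: an aliphatic sulfur bridging two carbons with no H on the sulfur.
The molecule carries 2 separate instances of a methylthio ether (-SCH3) meeting every constraint; each maps to a distinct set of atoms, giving 2 matches.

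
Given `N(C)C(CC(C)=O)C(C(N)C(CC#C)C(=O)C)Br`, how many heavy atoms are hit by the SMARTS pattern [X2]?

2

Check the 18 heavy atoms by environment: 9× C (X4) → no; 2× C (X2) → match; 2× N (X3) → no; 2× C (X3) → no; 2× O (X1) → no; 1× Br (X1) → no.
That gives 2 matching atoms.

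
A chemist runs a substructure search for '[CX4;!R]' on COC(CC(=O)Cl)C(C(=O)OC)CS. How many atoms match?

6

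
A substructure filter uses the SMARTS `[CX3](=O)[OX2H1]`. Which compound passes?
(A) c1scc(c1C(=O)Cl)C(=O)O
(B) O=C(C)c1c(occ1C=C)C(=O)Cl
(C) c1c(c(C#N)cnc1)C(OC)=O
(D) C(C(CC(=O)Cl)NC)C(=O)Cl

[CX3](=O)[OX2H1] describes an sp2 carbon double-bonded to O and single-bonded to an -OH oxygen (a carboxylic acid).
(A) contains a carboxylic acid group (-C(=O)OH), which satisfies every atom and bond constraint.
(B) has an acyl chloride (-C(=O)Cl) but the carbonyl is bonded to Cl, not to an -OH oxygen.
(C) has a methyl-ester group (-C(=O)OCH3) but the singly-bonded O has no H (OX2H0, not OX2H1).
(D) has an acyl chloride (-C(=O)Cl) but the carbonyl is bonded to Cl, not to an -OH oxygen.
So the answer is (A).

A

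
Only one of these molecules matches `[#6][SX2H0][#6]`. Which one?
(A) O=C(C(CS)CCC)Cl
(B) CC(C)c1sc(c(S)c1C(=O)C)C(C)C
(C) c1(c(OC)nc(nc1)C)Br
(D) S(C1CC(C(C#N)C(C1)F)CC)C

[#6][SX2H0][#6] describes an aliphatic sulfur bridging two carbons with no H on the sulfur (a thioether).
(A) has a thiol (-SH) but the sulfur has H1, not H0 bridging two carbons.
(B) has a thiol (-SH) but the sulfur has H1, not H0 bridging two carbons.
(C) has a methoxy ether (-OCH3) but the bridging atom is O, not S.
(D) contains a methylthio ether (-SCH3), which satisfies every atom and bond constraint.
So the answer is (D).

D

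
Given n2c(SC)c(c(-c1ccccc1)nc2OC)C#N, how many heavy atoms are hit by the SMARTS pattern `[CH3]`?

The query [CH3] means: aliphatic carbon with exactly three hydrogens.
Check the 18 heavy atoms by environment: 2× n (aromatic, H0) → no; 5× c (aromatic, H0) → no; 1× S (H0) → no; 2× C (H3) → match; 1× C (H0) → no; 1× N (H0) → no; 5× c (aromatic, H1) → no; 1× O (H0) → no.
That gives 2 matching atoms.

2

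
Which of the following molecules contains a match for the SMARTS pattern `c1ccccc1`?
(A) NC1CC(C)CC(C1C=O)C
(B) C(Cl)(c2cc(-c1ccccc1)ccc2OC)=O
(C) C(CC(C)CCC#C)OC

B

c1ccccc1 describes six aromatic carbons in a ring (a benzene ring).
(A) has a methyl group (-CH3) but no six-membered all-carbon aromatic ring is present.
(B) contains a phenyl ring, which satisfies every atom and bond constraint.
(C) has a methyl group (-CH3) but no six-membered all-carbon aromatic ring is present.
So the answer is (B).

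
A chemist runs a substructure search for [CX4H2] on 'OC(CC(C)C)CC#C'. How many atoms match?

2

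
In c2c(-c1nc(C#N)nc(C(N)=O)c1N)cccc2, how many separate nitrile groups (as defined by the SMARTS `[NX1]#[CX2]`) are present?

1

[NX1]#[CX2] is the SMARTS for a nitrile: a nitrogen triple-bonded to a two-connected carbon.
Exactly one fragment in the molecule meets all constraints, giving 1 match.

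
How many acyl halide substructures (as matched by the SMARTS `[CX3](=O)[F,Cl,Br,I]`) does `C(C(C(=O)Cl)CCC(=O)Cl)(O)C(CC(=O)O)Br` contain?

[CX3](=O)[F,Cl,Br,I] is the SMARTS for an acyl halide: a carbonyl carbon bonded to a halogen.
The molecule carries 2 separate instances of an acyl chloride (-C(=O)Cl) meeting every constraint; each maps to a distinct set of atoms, giving 2 matches.

2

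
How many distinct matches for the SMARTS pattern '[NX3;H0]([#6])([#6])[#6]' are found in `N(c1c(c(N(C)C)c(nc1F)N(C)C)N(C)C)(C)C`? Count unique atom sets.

4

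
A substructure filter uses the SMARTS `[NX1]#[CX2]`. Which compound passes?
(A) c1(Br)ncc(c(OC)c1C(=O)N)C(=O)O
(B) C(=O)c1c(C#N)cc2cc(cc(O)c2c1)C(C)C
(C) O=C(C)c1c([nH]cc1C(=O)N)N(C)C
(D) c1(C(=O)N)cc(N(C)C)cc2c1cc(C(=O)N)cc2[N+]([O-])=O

[NX1]#[CX2] describes a nitrogen triple-bonded to a two-connected carbon (a nitrile).
(A) has a primary amide (-C(=O)NH2) but the nitrogen is NX3, not NX1.
(B) contains a nitrile (-C#N), which satisfies every atom and bond constraint.
(C) has a primary amide (-C(=O)NH2) but the nitrogen is NX3, not NX1.
(D) has a nitro group (-[N+](=O)[O-]) but there is no C#N triple bond.
So the answer is (B).

B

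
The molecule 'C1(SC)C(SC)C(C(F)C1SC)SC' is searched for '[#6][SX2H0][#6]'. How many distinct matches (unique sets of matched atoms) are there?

4

[#6][SX2H0][#6] is the SMARTS for a thioether: an aliphatic sulfur bridging two carbons with no H on the sulfur.
The molecule carries 4 separate instances of a methylthio ether (-SCH3) meeting every constraint; each maps to a distinct set of atoms, giving 4 matches.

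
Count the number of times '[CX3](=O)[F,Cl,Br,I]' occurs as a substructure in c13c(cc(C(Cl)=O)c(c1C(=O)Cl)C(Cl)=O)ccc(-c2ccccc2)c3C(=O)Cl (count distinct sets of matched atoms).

[CX3](=O)[F,Cl,Br,I] is the SMARTS for an acyl halide: a carbonyl carbon bonded to a halogen.
The molecule carries 4 separate instances of an acyl chloride (-C(=O)Cl) meeting every constraint; each maps to a distinct set of atoms, giving 4 matches.

4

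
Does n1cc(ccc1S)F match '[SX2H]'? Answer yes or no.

Yes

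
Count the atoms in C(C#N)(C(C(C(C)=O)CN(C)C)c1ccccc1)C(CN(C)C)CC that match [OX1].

The query [OX1] means: aliphatic oxygen with one total connection — typically a carbonyl =O or an oxide.
Check the 25 heavy atoms by environment: 13× C (X4) → no; 6× c (aromatic, X3) → no; 1× C (X2) → no; 1× N (X1) → no; 2× N (X3) → no; 1× C (X3) → no; 1× O (X1) → match.
That gives 1 matching atom.

1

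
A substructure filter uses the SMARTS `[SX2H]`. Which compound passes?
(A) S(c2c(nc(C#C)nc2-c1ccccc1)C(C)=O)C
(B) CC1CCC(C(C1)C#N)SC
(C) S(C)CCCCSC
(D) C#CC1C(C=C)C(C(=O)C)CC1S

D

[SX2H] describes an aliphatic sulfur with two connections, one being H (a thiol).
(A) has a methylthio ether (-SCH3) but the sulfur has H0 (bonded to two carbons), not H1.
(B) has a methylthio ether (-SCH3) but the sulfur has H0 (bonded to two carbons), not H1.
(C) has a methylthio ether (-SCH3) but the sulfur has H0 (bonded to two carbons), not H1.
(D) contains a thiol (-SH), which satisfies every atom and bond constraint.
So the answer is (D).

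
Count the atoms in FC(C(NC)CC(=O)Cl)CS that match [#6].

The query [#6] means: #6 matches any atom with atomic number 6 (carbon, aromatic or aliphatic).
Check the 11 heavy atoms by environment: 6× C → match; 1× N → no; 1× F → no; 1× O → no; 1× Cl → no; 1× S → no.
That gives 6 matching atoms.

6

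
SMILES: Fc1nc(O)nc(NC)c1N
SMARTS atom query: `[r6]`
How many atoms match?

6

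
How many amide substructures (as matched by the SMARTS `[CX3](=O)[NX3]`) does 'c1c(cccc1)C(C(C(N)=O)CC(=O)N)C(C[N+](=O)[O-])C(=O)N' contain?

3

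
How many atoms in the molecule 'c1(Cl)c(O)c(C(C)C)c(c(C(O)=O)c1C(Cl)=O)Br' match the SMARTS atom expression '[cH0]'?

6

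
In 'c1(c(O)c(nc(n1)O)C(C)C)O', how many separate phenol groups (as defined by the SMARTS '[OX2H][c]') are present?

3

[OX2H][c] is the SMARTS for a phenol: a hydroxyl oxygen attached to an aromatic carbon.
The molecule carries 3 separate instances of a hydroxyl group (-OH) meeting every constraint; each maps to a distinct set of atoms, giving 3 matches.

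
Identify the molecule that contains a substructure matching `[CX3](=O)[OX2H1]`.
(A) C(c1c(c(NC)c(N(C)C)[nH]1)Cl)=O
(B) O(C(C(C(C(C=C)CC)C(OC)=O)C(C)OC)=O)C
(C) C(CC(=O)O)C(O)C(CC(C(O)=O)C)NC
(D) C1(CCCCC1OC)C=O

C

[CX3](=O)[OX2H1] describes an sp2 carbon double-bonded to O and single-bonded to an -OH oxygen (a carboxylic acid).
(A) has an aldehyde (-CHO) but there is no singly-bonded oxygen on the carbonyl carbon.
(B) has a methyl-ester group (-C(=O)OCH3) but the singly-bonded O has no H (OX2H0, not OX2H1).
(C) contains a carboxylic acid group (-C(=O)OH), which satisfies every atom and bond constraint.
(D) has an aldehyde (-CHO) but there is no singly-bonded oxygen on the carbonyl carbon.
So the answer is (C).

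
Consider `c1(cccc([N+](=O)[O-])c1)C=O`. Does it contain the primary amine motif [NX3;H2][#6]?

No

The pattern [NX3;H2][#6] describes a trivalent nitrogen with two H attached to carbon — a primary amine.
The closest candidate here is a nitro group (-[N+](=O)[O-]), but the nitrogen is [N+] with no H, not NX3H2. No other fragment satisfies the full query, so there is no match.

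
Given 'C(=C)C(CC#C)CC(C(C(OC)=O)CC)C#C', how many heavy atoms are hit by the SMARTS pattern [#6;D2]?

The query [#6;D2] means: any carbon bonded to exactly two heavy atoms.
Check the 17 heavy atoms by environment: 6× C (D2) → match; 4× C (D3) → no; 5× C (D1) → no; 1× O (D1) → no; 1× O (D2) → no.
That gives 6 matching atoms.

6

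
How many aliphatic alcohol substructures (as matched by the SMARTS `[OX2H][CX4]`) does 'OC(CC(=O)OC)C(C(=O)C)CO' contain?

2

[OX2H][CX4] is the SMARTS for an aliphatic alcohol: a hydroxyl oxygen bound to an sp3 (X4) carbon.
The molecule carries 2 separate instances of a hydroxyl group (-OH) meeting every constraint; each maps to a distinct set of atoms, giving 2 matches.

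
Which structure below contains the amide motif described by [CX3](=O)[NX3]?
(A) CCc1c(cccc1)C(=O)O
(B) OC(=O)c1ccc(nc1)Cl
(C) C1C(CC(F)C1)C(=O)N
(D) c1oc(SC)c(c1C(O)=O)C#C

C

[CX3](=O)[NX3] describes a carbonyl carbon bonded to a trivalent nitrogen (an amide).
(A) has a carboxylic acid group (-C(=O)OH) but the carbonyl is bonded to O, not to an NX3 nitrogen.
(B) has a carboxylic acid group (-C(=O)OH) but the carbonyl is bonded to O, not to an NX3 nitrogen.
(C) contains a primary amide (-C(=O)NH2), which satisfies every atom and bond constraint.
(D) has a carboxylic acid group (-C(=O)OH) but the carbonyl is bonded to O, not to an NX3 nitrogen.
So the answer is (C).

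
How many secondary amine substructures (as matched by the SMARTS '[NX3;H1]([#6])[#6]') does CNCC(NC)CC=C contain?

[NX3;H1]([#6])[#6] is the SMARTS for a secondary amine: a trivalent nitrogen with one H, bonded to two carbons.
The molecule carries 2 separate instances of an N-methylamino group (-NHCH3) meeting every constraint; each maps to a distinct set of atoms, giving 2 matches.

2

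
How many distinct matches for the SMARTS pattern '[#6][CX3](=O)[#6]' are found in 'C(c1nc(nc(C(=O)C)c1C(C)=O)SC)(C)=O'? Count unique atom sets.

3

[#6][CX3](=O)[#6] is the SMARTS for a ketone: a carbonyl carbon (no H) flanked by two carbons.
The molecule carries 3 separate instances of an acetyl/ketone group (-C(=O)CH3) meeting every constraint; each maps to a distinct set of atoms, giving 3 matches.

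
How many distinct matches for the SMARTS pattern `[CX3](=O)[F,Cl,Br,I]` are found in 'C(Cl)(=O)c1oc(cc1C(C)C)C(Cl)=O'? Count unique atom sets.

2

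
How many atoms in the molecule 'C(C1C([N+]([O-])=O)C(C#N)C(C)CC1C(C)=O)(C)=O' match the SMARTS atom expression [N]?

2

Check the 18 heavy atoms by environment: 12× C → no; 1× N → match; 1× N (charge +1) → match; 1× O (charge -1) → no; 3× O → no.
Summing the matching environments: 1 + 1 = 2 matching atoms.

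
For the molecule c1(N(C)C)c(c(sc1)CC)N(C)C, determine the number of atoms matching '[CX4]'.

Check the 13 heavy atoms by environment: 1× s (aromatic, X2) → no; 4× c (aromatic, X3) → no; 6× C (X4) → match; 2× N (X3) → no.
That gives 6 matching atoms.

6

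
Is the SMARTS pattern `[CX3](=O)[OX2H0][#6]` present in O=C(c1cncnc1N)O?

No

The pattern [CX3](=O)[OX2H0][#6] describes a carbonyl carbon bonded to an oxygen that is itself bonded to carbon (no H on that O) — an ester.
The closest candidate here is a carboxylic acid group (-C(=O)OH), but the singly-bonded O carries H (OX2H1, not H0). No other fragment satisfies the full query, so there is no match.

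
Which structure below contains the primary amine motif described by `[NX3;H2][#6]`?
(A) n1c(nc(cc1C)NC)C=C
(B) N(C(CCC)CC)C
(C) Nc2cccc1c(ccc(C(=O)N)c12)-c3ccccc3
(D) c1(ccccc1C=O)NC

[NX3;H2][#6] describes a trivalent nitrogen with two H attached to carbon (a primary amine).
(A) has an N-methylamino group (-NHCH3) but the nitrogen bears two carbons and only one H (H1), not H2.
(B) has an N-methylamino group (-NHCH3) but the nitrogen bears two carbons and only one H (H1), not H2.
(C) contains a primary amino group (-NH2), which satisfies every atom and bond constraint.
(D) has an N-methylamino group (-NHCH3) but the nitrogen bears two carbons and only one H (H1), not H2.
So the answer is (C).

C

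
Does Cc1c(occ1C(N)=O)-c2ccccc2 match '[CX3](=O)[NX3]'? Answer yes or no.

Yes

The pattern [CX3](=O)[NX3] describes a carbonyl carbon bonded to a trivalent nitrogen — an amide.
The molecule carries a primary amide (-C(=O)NH2), whose atoms satisfy every constraint of the query, so the pattern matches.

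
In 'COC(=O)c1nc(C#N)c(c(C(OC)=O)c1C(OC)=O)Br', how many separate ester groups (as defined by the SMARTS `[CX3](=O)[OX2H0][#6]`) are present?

3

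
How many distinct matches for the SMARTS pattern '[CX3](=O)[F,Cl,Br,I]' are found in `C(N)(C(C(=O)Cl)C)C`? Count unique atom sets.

1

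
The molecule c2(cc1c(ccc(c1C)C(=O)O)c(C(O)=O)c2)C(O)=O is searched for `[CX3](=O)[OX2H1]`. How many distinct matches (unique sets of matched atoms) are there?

3

[CX3](=O)[OX2H1] is the SMARTS for a carboxylic acid: an sp2 carbon double-bonded to O and single-bonded to an -OH oxygen.
The molecule carries 3 separate instances of a carboxylic acid group (-C(=O)OH) meeting every constraint; each maps to a distinct set of atoms, giving 3 matches.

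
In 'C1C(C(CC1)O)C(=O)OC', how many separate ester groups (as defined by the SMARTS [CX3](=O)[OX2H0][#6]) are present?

1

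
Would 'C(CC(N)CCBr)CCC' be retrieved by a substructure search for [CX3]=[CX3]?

The pattern [CX3]=[CX3] describes a non-aromatic C=C double bond between two sp2 carbons — an alkene.
The closest candidate here is an ethyl group (-CH2CH3), but its C-C bond is a single bond between CX4 carbons, not CX3=CX3. No other fragment satisfies the full query, so there is no match.

No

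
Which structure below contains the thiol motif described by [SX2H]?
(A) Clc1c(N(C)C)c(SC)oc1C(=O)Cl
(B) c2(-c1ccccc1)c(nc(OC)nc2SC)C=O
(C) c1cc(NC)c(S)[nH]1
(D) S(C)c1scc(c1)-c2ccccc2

C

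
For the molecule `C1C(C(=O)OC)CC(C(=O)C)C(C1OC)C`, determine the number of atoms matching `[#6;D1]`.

4

Check the 16 heavy atoms by environment: 6× C (D3) → no; 2× C (D2) → no; 4× C (D1) → match; 2× O (D2) → no; 2× O (D1) → no.
That gives 4 matching atoms.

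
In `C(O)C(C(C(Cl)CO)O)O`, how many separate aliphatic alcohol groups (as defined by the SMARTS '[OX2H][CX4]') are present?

4

[OX2H][CX4] is the SMARTS for an aliphatic alcohol: a hydroxyl oxygen bound to an sp3 (X4) carbon.
The molecule carries 4 separate instances of a hydroxyl group (-OH) meeting every constraint; each maps to a distinct set of atoms, giving 4 matches.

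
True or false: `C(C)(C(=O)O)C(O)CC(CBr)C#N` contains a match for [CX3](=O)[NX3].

False

The pattern [CX3](=O)[NX3] describes a carbonyl carbon bonded to a trivalent nitrogen — an amide.
The closest candidate here is a nitrile (-C#N), but the nitrile N is NX1 (triple-bonded), not NX3. No other fragment satisfies the full query, so there is no match.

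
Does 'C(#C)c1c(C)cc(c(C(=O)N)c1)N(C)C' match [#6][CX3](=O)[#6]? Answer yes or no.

The pattern [#6][CX3](=O)[#6] describes a carbonyl carbon (no H) flanked by two carbons — a ketone.
The closest candidate here is a primary amide (-C(=O)NH2), but one neighbour of the carbonyl carbon is N, not C. No other fragment satisfies the full query, so there is no match.

No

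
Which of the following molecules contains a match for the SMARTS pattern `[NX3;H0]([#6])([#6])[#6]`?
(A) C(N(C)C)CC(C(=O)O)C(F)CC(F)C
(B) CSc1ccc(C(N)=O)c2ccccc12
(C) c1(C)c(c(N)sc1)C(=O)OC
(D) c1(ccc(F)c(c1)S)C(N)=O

A

[NX3;H0]([#6])([#6])[#6] describes a trivalent nitrogen with no H, bonded to three carbons (a tertiary amine).
(A) contains a dimethylamino group (-N(CH3)2), which satisfies every atom and bond constraint.
(B) has a primary amide (-C(=O)NH2) but the amide nitrogen has H2 and only one carbon neighbour.
(C) has a primary amino group (-NH2) but the nitrogen has H2, not H0 with three carbons.
(D) has a primary amide (-C(=O)NH2) but the amide nitrogen has H2 and only one carbon neighbour.
So the answer is (A).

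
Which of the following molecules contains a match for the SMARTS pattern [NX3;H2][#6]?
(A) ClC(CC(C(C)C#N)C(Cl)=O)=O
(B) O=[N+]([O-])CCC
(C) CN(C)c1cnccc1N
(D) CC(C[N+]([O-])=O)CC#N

[NX3;H2][#6] describes a trivalent nitrogen with two H attached to carbon (a primary amine).
(A) has a nitrile (-C#N) but the nitrogen is NX1 (triple-bonded), not NX3 with two H.
(B) has a nitro group (-[N+](=O)[O-]) but the nitrogen is [N+] with no H, not NX3H2.
(C) contains a primary amino group (-NH2), which satisfies every atom and bond constraint.
(D) has a nitrile (-C#N) but the nitrogen is NX1 (triple-bonded), not NX3 with two H.
So the answer is (C).

C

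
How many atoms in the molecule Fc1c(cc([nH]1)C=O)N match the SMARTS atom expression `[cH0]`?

3

Check the 9 heavy atoms by environment: 1× n (aromatic, H1) → no; 3× c (aromatic, H0) → match; 1× c (aromatic, H1) → no; 1× F (H0) → no; 1× C (H1) → no; 1× O (H0) → no; 1× N (H2) → no.
That gives 3 matching atoms.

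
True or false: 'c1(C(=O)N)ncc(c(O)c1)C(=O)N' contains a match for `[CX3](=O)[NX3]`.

True

The pattern [CX3](=O)[NX3] describes a carbonyl carbon bonded to a trivalent nitrogen — an amide.
The molecule carries a primary amide (-C(=O)NH2), whose atoms satisfy every constraint of the query, so the pattern matches.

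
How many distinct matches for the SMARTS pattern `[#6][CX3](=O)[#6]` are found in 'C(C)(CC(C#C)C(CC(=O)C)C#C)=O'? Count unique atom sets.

[#6][CX3](=O)[#6] is the SMARTS for a ketone: a carbonyl carbon (no H) flanked by two carbons.
The molecule carries 2 separate instances of an acetyl/ketone group (-C(=O)CH3) meeting every constraint; each maps to a distinct set of atoms, giving 2 matches.

2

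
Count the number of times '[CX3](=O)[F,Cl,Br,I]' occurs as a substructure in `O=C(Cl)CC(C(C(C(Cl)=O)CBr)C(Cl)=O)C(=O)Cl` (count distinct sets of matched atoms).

4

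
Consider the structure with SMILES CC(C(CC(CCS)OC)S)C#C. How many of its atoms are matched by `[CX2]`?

2

Check the 13 heavy atoms by environment: 8× C (X4) → no; 2× S (X2) → no; 1× O (X2) → no; 2× C (X2) → match.
That gives 2 matching atoms.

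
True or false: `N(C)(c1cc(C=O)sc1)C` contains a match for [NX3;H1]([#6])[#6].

False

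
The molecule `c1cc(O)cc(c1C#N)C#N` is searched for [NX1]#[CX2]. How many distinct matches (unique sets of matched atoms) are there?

2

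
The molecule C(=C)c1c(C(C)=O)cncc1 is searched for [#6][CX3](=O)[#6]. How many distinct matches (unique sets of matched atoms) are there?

[#6][CX3](=O)[#6] is the SMARTS for a ketone: a carbonyl carbon (no H) flanked by two carbons.
Exactly one fragment in the molecule meets all constraints, giving 1 match.

1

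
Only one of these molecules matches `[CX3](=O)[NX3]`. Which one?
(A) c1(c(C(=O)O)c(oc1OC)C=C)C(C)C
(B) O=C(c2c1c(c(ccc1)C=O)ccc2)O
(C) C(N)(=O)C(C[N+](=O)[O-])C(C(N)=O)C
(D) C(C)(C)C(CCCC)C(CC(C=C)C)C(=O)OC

C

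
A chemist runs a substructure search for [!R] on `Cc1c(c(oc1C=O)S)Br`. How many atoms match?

5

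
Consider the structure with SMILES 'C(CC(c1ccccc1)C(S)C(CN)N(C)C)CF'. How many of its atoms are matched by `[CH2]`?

4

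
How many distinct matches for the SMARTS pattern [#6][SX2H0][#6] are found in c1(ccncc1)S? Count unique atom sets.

0

[#6][SX2H0][#6] is the SMARTS for a thioether: an aliphatic sulfur bridging two carbons with no H on the sulfur.
The molecule has a thiol (-SH), but the sulfur has H1, not H0 bridging two carbons; nothing else fits, so there are 0 matches.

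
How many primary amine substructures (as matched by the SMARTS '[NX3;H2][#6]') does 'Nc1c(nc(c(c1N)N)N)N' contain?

5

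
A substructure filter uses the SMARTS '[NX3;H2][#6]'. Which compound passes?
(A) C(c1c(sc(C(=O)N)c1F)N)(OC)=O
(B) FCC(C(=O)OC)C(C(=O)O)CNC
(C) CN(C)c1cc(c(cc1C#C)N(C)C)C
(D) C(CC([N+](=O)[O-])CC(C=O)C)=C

A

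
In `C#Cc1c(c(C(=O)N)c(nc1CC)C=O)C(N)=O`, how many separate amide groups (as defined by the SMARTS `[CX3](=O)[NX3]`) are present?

2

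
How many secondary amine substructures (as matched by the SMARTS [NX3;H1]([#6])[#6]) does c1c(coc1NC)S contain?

1

[NX3;H1]([#6])[#6] is the SMARTS for a secondary amine: a trivalent nitrogen with one H, bonded to two carbons.
Exactly one fragment in the molecule meets all constraints, giving 1 match.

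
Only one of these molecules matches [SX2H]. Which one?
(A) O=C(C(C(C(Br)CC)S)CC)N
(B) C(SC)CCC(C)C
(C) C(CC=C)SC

[SX2H] describes an aliphatic sulfur with two connections, one being H (a thiol).
(A) contains a thiol (-SH), which satisfies every atom and bond constraint.
(B) has a methylthio ether (-SCH3) but the sulfur has H0 (bonded to two carbons), not H1.
(C) has a methylthio ether (-SCH3) but the sulfur has H0 (bonded to two carbons), not H1.
So the answer is (A).

A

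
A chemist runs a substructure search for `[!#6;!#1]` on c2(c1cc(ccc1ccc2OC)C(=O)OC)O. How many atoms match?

The query [!#6;!#1] means: not carbon and not hydrogen — any heteroatom.
Check the 17 heavy atoms by environment: 10× c (aromatic) → no; 3× C → no; 4× O → match.
That gives 4 matching atoms.

4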